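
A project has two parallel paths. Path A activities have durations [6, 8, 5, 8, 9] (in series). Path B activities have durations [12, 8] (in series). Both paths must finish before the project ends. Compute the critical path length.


Path A total = 6 + 8 + 5 + 8 + 9 = 36
Path B total = 12 + 8 = 20
Critical path = longest path = max(36, 20) = 36

36


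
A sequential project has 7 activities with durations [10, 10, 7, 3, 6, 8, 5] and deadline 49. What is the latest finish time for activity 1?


LF(activity 1) = deadline - sum of successor durations
Successors: activities 2 through 7 with durations [10, 7, 3, 6, 8, 5]
Sum of successor durations = 39
LF = 49 - 39 = 10

10


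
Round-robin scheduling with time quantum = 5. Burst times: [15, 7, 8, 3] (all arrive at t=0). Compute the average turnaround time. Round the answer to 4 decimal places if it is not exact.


Time quantum = 5
Execution trace:
  J1 runs 5 units, time = 5
  J2 runs 5 units, time = 10
  J3 runs 5 units, time = 15
  J4 runs 3 units, time = 18
  J1 runs 5 units, time = 23
  J2 runs 2 units, time = 25
  J3 runs 3 units, time = 28
  J1 runs 5 units, time = 33
Finish times: [33, 25, 28, 18]
Average turnaround = 104/4 = 26.0

26.0


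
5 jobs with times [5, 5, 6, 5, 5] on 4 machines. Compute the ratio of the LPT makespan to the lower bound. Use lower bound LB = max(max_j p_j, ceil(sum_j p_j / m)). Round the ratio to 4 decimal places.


LPT order: [6, 5, 5, 5, 5]
Machine loads after assignment: [6, 10, 5, 5]
LPT makespan = 10
Lower bound = max(max_job, ceil(total/4)) = max(6, 7) = 7
Ratio = 10 / 7 = 1.4286

1.4286


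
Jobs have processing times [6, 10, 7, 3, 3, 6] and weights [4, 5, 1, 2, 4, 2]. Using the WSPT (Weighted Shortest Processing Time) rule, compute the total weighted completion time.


Compute p/w ratios and sort ascending (WSPT): [(3, 4), (6, 4), (3, 2), (10, 5), (6, 2), (7, 1)]
Compute weighted completion times:
  Job (p=3,w=4): C=3, w*C=4*3=12
  Job (p=6,w=4): C=9, w*C=4*9=36
  Job (p=3,w=2): C=12, w*C=2*12=24
  Job (p=10,w=5): C=22, w*C=5*22=110
  Job (p=6,w=2): C=28, w*C=2*28=56
  Job (p=7,w=1): C=35, w*C=1*35=35
Total weighted completion time = 273

273


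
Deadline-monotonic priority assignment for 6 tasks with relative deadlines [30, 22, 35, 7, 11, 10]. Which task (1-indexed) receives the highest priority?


Sort tasks by relative deadline (ascending):
  Task 4: deadline = 7
  Task 6: deadline = 10
  Task 5: deadline = 11
  Task 2: deadline = 22
  Task 1: deadline = 30
  Task 3: deadline = 35
Priority order (highest first): [4, 6, 5, 2, 1, 3]
Highest priority task = 4

4


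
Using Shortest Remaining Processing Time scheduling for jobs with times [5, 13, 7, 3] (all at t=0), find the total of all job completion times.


Since all jobs arrive at t=0, SRPT equals SPT ordering.
SPT order: [3, 5, 7, 13]
Completion times:
  Job 1: p=3, C=3
  Job 2: p=5, C=8
  Job 3: p=7, C=15
  Job 4: p=13, C=28
Total completion time = 3 + 8 + 15 + 28 = 54

54


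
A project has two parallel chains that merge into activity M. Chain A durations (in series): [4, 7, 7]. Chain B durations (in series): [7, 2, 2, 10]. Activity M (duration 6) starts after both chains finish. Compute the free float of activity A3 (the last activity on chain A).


ES(A3) = sum of predecessors on chain A = 11
EF(A3) = ES + duration = 11 + 7 = 18
Successor of A3 is M. ES(M) = max(sum(A), sum(B)) = max(18, 21) = 21
Free float = ES(successor) - EF(current) = 21 - 18 = 3

3


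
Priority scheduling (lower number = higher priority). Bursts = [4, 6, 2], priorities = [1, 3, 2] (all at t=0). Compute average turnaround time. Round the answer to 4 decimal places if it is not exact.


Sort by priority (ascending = highest first):
Order: [(1, 4), (2, 2), (3, 6)]
Completion times:
  Priority 1, burst=4, C=4
  Priority 2, burst=2, C=6
  Priority 3, burst=6, C=12
Average turnaround = 22/3 = 7.3333

7.3333


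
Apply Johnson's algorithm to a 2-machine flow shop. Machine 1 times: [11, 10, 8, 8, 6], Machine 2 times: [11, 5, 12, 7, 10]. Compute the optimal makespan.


Apply Johnson's rule:
  Group 1 (a <= b): [(5, 6, 10), (3, 8, 12), (1, 11, 11)]
  Group 2 (a > b): [(4, 8, 7), (2, 10, 5)]
Optimal job order: [5, 3, 1, 4, 2]
Schedule:
  Job 5: M1 done at 6, M2 done at 16
  Job 3: M1 done at 14, M2 done at 28
  Job 1: M1 done at 25, M2 done at 39
  Job 4: M1 done at 33, M2 done at 46
  Job 2: M1 done at 43, M2 done at 51
Makespan = 51

51


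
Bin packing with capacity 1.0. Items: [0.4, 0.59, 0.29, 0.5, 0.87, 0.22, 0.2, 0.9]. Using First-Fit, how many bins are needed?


Place items sequentially using First-Fit:
  Item 0.4 -> new Bin 1
  Item 0.59 -> Bin 1 (now 0.99)
  Item 0.29 -> new Bin 2
  Item 0.5 -> Bin 2 (now 0.79)
  Item 0.87 -> new Bin 3
  Item 0.22 -> new Bin 4
  Item 0.2 -> Bin 2 (now 0.99)
  Item 0.9 -> new Bin 5
Total bins used = 5

5


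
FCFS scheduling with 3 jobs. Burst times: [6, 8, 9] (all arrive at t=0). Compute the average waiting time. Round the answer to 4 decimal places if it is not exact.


FCFS order (as given): [6, 8, 9]
Waiting times:
  Job 1: wait = 0
  Job 2: wait = 6
  Job 3: wait = 14
Sum of waiting times = 20
Average waiting time = 20/3 = 6.6667

6.6667


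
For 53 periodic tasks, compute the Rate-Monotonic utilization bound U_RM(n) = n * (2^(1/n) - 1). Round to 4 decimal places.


Compute 2^(1/53) = 1.0131641430
Subtract 1: 1.0131641430 - 1 = 0.0131641430
Multiply by n: 53 * 0.0131641430 = 0.6976995790
Round to 4 dp: 0.6977

0.6977


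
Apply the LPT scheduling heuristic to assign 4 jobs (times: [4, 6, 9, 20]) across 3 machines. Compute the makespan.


Sort jobs in decreasing order (LPT): [20, 9, 6, 4]
Assign each job to the least loaded machine:
  Machine 1: jobs [20], load = 20
  Machine 2: jobs [9], load = 9
  Machine 3: jobs [6, 4], load = 10
Makespan = max load = 20

20


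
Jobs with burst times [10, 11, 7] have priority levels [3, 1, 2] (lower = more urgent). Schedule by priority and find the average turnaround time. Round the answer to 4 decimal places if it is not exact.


Sort by priority (ascending = highest first):
Order: [(1, 11), (2, 7), (3, 10)]
Completion times:
  Priority 1, burst=11, C=11
  Priority 2, burst=7, C=18
  Priority 3, burst=10, C=28
Average turnaround = 57/3 = 19.0

19.0


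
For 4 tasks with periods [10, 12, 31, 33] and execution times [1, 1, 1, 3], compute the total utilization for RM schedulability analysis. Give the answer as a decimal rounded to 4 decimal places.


Compute individual utilizations (exact fractions):
  Task 1: C/T = 1/10 (approx. 0.1)
  Task 2: C/T = 1/12 (approx. 0.0833)
  Task 3: C/T = 1/31 (approx. 0.0323)
  Task 4: C/T = 3/33 = 1/11 (approx. 0.0909)
Total utilization U = 1/10 + 1/12 + 1/31 + 1/11 = 6271/20460
Rounded to 4 decimal places: U = 0.3065
RM (Liu & Layland) bound for 4 tasks = 0.756828; compare with U = 6271/20460 (approx. 0.306500)
U <= bound, so schedulable by RM sufficient condition.

0.3065


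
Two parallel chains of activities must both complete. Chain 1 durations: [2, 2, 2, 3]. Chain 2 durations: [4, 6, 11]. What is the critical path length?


Path A total = 2 + 2 + 2 + 3 = 9
Path B total = 4 + 6 + 11 = 21
Critical path = longest path = max(9, 21) = 21

21


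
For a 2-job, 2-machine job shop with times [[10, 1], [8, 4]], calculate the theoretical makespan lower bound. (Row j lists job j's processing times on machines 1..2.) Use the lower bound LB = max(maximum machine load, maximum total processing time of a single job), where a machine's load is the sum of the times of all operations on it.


Machine loads:
  Machine 1: 10 + 8 = 18
  Machine 2: 1 + 4 = 5
Max machine load = 18
Job totals:
  Job 1: 11
  Job 2: 12
Max job total = 12
Lower bound = max(18, 12) = 18

18


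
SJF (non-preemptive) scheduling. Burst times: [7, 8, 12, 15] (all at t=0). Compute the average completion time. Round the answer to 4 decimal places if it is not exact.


SJF order (ascending): [7, 8, 12, 15]
Completion times:
  Job 1: burst=7, C=7
  Job 2: burst=8, C=15
  Job 3: burst=12, C=27
  Job 4: burst=15, C=42
Average completion = 91/4 = 22.75

22.75


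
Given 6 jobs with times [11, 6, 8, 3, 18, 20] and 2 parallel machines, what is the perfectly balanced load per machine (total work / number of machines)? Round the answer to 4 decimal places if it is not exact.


Total processing time = 11 + 6 + 8 + 3 + 18 + 20 = 66
Number of machines = 2
Ideal balanced load = 66 / 2 = 33.0

33.0


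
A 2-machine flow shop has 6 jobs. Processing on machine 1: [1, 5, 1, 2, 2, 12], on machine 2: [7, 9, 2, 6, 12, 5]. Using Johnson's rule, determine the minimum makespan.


Apply Johnson's rule:
  Group 1 (a <= b): [(1, 1, 7), (3, 1, 2), (4, 2, 6), (5, 2, 12), (2, 5, 9)]
  Group 2 (a > b): [(6, 12, 5)]
Optimal job order: [1, 3, 4, 5, 2, 6]
Schedule:
  Job 1: M1 done at 1, M2 done at 8
  Job 3: M1 done at 2, M2 done at 10
  Job 4: M1 done at 4, M2 done at 16
  Job 5: M1 done at 6, M2 done at 28
  Job 2: M1 done at 11, M2 done at 37
  Job 6: M1 done at 23, M2 done at 42
Makespan = 42

42


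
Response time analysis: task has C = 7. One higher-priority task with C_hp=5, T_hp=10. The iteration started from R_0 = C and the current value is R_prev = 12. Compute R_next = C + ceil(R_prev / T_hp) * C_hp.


R_next = C + ceil(R_prev / T_hp) * C_hp
ceil(12 / 10) = ceil(1.2) = 2
Interference = 2 * 5 = 10
R_next = 7 + 10 = 17

17


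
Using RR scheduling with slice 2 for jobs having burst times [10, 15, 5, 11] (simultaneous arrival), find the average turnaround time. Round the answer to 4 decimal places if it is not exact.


Time quantum = 2
Execution trace:
  J1 runs 2 units, time = 2
  J2 runs 2 units, time = 4
  J3 runs 2 units, time = 6
  J4 runs 2 units, time = 8
  J1 runs 2 units, time = 10
  J2 runs 2 units, time = 12
  J3 runs 2 units, time = 14
  J4 runs 2 units, time = 16
  J1 runs 2 units, time = 18
  J2 runs 2 units, time = 20
  J3 runs 1 units, time = 21
  J4 runs 2 units, time = 23
  J1 runs 2 units, time = 25
  J2 runs 2 units, time = 27
  J4 runs 2 units, time = 29
  J1 runs 2 units, time = 31
  J2 runs 2 units, time = 33
  J4 runs 2 units, time = 35
  J2 runs 2 units, time = 37
  J4 runs 1 units, time = 38
  J2 runs 2 units, time = 40
  J2 runs 1 units, time = 41
Finish times: [31, 41, 21, 38]
Average turnaround = 131/4 = 32.75

32.75


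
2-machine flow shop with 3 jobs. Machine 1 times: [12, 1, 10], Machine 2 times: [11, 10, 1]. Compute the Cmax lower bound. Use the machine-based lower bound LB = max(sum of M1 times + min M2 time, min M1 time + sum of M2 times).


LB1 = sum(M1 times) + min(M2 times) = 23 + 1 = 24
LB2 = min(M1 times) + sum(M2 times) = 1 + 22 = 23
Lower bound = max(LB1, LB2) = max(24, 23) = 24

24


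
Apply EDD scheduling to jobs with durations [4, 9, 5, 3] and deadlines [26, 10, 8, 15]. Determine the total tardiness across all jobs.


Sort by due date (EDD order): [(5, 8), (9, 10), (3, 15), (4, 26)]
Compute completion times and tardiness:
  Job 1: p=5, d=8, C=5, tardiness=max(0,5-8)=0
  Job 2: p=9, d=10, C=14, tardiness=max(0,14-10)=4
  Job 3: p=3, d=15, C=17, tardiness=max(0,17-15)=2
  Job 4: p=4, d=26, C=21, tardiness=max(0,21-26)=0
Total tardiness = 6

6


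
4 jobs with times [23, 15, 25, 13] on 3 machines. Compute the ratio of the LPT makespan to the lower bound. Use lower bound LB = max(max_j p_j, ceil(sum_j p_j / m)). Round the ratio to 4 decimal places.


LPT order: [25, 23, 15, 13]
Machine loads after assignment: [25, 23, 28]
LPT makespan = 28
Lower bound = max(max_job, ceil(total/3)) = max(25, 26) = 26
Ratio = 28 / 26 = 1.0769

1.0769


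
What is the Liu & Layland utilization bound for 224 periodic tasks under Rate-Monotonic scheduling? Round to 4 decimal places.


Compute 2^(1/224) = 1.0030991997
Subtract 1: 1.0030991997 - 1 = 0.0030991997
Multiply by n: 224 * 0.0030991997 = 0.6942207328
Round to 4 dp: 0.6942

0.6942


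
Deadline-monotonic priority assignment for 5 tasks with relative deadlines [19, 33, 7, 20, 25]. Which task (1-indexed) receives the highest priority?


Sort tasks by relative deadline (ascending):
  Task 3: deadline = 7
  Task 1: deadline = 19
  Task 4: deadline = 20
  Task 5: deadline = 25
  Task 2: deadline = 33
Priority order (highest first): [3, 1, 4, 5, 2]
Highest priority task = 3

3


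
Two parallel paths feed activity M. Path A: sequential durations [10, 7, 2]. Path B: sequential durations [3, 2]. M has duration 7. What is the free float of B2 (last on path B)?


ES(B2) = sum of predecessors on chain B = 3
EF(B2) = ES + duration = 3 + 2 = 5
Successor of B2 is M. ES(M) = max(sum(A), sum(B)) = max(19, 5) = 19
Free float = ES(successor) - EF(current) = 19 - 5 = 14

14


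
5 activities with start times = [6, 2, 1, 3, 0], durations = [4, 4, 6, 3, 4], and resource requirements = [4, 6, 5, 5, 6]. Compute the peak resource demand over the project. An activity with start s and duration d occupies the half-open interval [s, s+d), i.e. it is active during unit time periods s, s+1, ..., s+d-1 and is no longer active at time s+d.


Each activity i is active on [start_i, start_i + duration_i).
Compute total resource usage per time slot:
  t=0: active resources = [6], total = 6
  t=1: active resources = [5, 6], total = 11
  t=2: active resources = [6, 5, 6], total = 17
  t=3: active resources = [6, 5, 5, 6], total = 22
  t=4: active resources = [6, 5, 5], total = 16
  t=5: active resources = [6, 5, 5], total = 16
  t=6: active resources = [4, 5], total = 9
  t=7: active resources = [4], total = 4
  t=8: active resources = [4], total = 4
  t=9: active resources = [4], total = 4
Peak resource demand = 22

22


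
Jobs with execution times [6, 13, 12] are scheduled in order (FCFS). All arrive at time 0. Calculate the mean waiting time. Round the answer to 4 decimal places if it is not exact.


FCFS order (as given): [6, 13, 12]
Waiting times:
  Job 1: wait = 0
  Job 2: wait = 6
  Job 3: wait = 19
Sum of waiting times = 25
Average waiting time = 25/3 = 8.3333

8.3333


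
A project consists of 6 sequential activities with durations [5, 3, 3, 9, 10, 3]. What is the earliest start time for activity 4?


Activity 4 starts after activities 1 through 3 complete.
Predecessor durations: [5, 3, 3]
ES = 5 + 3 + 3 = 11

11


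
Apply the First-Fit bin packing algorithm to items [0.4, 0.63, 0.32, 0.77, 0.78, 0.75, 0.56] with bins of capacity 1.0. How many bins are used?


Place items sequentially using First-Fit:
  Item 0.4 -> new Bin 1
  Item 0.63 -> new Bin 2
  Item 0.32 -> Bin 1 (now 0.72)
  Item 0.77 -> new Bin 3
  Item 0.78 -> new Bin 4
  Item 0.75 -> new Bin 5
  Item 0.56 -> new Bin 6
Total bins used = 6

6


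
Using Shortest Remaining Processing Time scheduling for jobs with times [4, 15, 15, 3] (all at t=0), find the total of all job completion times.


Since all jobs arrive at t=0, SRPT equals SPT ordering.
SPT order: [3, 4, 15, 15]
Completion times:
  Job 1: p=3, C=3
  Job 2: p=4, C=7
  Job 3: p=15, C=22
  Job 4: p=15, C=37
Total completion time = 3 + 7 + 22 + 37 = 69

69


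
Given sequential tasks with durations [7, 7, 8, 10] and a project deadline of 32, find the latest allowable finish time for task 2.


LF(activity 2) = deadline - sum of successor durations
Successors: activities 3 through 4 with durations [8, 10]
Sum of successor durations = 18
LF = 32 - 18 = 14

14


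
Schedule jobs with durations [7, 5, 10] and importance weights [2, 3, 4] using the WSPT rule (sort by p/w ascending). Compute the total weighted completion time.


Compute p/w ratios and sort ascending (WSPT): [(5, 3), (10, 4), (7, 2)]
Compute weighted completion times:
  Job (p=5,w=3): C=5, w*C=3*5=15
  Job (p=10,w=4): C=15, w*C=4*15=60
  Job (p=7,w=2): C=22, w*C=2*22=44
Total weighted completion time = 119

119


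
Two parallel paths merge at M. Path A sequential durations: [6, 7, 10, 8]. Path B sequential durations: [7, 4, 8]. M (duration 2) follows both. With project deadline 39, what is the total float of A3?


Forward pass: ES(A3) = sum of predecessors on chain A = 13
EF = ES + duration = 13 + 10 = 23
Backward pass: LF(M) = deadline = 39; LS(M) = 39 - 2 = 37
LF(A3) = LS(M) - sum(successors on chain A) = 37 - 8 = 29
LS = LF - duration = 29 - 10 = 19
Total float = LS - ES = 19 - 13 = 6

6


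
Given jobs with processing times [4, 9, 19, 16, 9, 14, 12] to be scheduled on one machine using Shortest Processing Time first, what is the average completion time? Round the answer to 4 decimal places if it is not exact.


Sort jobs by processing time (SPT order): [4, 9, 9, 12, 14, 16, 19]
Compute completion times sequentially:
  Job 1: processing = 4, completes at 4
  Job 2: processing = 9, completes at 13
  Job 3: processing = 9, completes at 22
  Job 4: processing = 12, completes at 34
  Job 5: processing = 14, completes at 48
  Job 6: processing = 16, completes at 64
  Job 7: processing = 19, completes at 83
Sum of completion times = 268
Average completion time = 268/7 = 38.2857

38.2857


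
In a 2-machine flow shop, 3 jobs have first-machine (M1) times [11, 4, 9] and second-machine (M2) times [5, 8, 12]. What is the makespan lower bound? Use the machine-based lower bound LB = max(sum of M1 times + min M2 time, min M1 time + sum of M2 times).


LB1 = sum(M1 times) + min(M2 times) = 24 + 5 = 29
LB2 = min(M1 times) + sum(M2 times) = 4 + 25 = 29
Lower bound = max(LB1, LB2) = max(29, 29) = 29

29


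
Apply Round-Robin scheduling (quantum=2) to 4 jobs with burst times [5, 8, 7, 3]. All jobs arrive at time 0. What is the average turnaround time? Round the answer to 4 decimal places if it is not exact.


Time quantum = 2
Execution trace:
  J1 runs 2 units, time = 2
  J2 runs 2 units, time = 4
  J3 runs 2 units, time = 6
  J4 runs 2 units, time = 8
  J1 runs 2 units, time = 10
  J2 runs 2 units, time = 12
  J3 runs 2 units, time = 14
  J4 runs 1 units, time = 15
  J1 runs 1 units, time = 16
  J2 runs 2 units, time = 18
  J3 runs 2 units, time = 20
  J2 runs 2 units, time = 22
  J3 runs 1 units, time = 23
Finish times: [16, 22, 23, 15]
Average turnaround = 76/4 = 19.0

19.0


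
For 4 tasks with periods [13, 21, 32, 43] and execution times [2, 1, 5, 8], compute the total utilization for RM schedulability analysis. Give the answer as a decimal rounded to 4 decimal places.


Compute individual utilizations (exact fractions):
  Task 1: C/T = 2/13 (approx. 0.1538)
  Task 2: C/T = 1/21 (approx. 0.0476)
  Task 3: C/T = 5/32 (approx. 0.1563)
  Task 4: C/T = 8/43 (approx. 0.186)
Total utilization U = 2/13 + 1/21 + 5/32 + 8/43 = 204263/375648
Rounded to 4 decimal places: U = 0.5438
RM (Liu & Layland) bound for 4 tasks = 0.756828; compare with U = 204263/375648 (approx. 0.543762)
U <= bound, so schedulable by RM sufficient condition.

0.5438


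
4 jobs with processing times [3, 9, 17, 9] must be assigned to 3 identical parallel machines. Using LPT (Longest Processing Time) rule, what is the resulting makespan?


Sort jobs in decreasing order (LPT): [17, 9, 9, 3]
Assign each job to the least loaded machine:
  Machine 1: jobs [17], load = 17
  Machine 2: jobs [9, 3], load = 12
  Machine 3: jobs [9], load = 9
Makespan = max load = 17

17


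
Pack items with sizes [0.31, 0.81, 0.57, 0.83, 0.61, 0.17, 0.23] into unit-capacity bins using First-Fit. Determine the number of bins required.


Place items sequentially using First-Fit:
  Item 0.31 -> new Bin 1
  Item 0.81 -> new Bin 2
  Item 0.57 -> Bin 1 (now 0.88)
  Item 0.83 -> new Bin 3
  Item 0.61 -> new Bin 4
  Item 0.17 -> Bin 2 (now 0.98)
  Item 0.23 -> Bin 4 (now 0.84)
Total bins used = 4

4


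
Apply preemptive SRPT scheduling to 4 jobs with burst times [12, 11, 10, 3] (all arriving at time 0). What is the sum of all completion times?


Since all jobs arrive at t=0, SRPT equals SPT ordering.
SPT order: [3, 10, 11, 12]
Completion times:
  Job 1: p=3, C=3
  Job 2: p=10, C=13
  Job 3: p=11, C=24
  Job 4: p=12, C=36
Total completion time = 3 + 13 + 24 + 36 = 76

76


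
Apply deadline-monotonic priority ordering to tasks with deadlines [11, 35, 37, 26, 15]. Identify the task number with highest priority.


Sort tasks by relative deadline (ascending):
  Task 1: deadline = 11
  Task 5: deadline = 15
  Task 4: deadline = 26
  Task 2: deadline = 35
  Task 3: deadline = 37
Priority order (highest first): [1, 5, 4, 2, 3]
Highest priority task = 1

1


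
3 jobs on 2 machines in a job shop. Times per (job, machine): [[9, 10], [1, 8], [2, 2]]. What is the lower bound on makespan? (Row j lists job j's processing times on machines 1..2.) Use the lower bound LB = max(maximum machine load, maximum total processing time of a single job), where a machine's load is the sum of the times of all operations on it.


Machine loads:
  Machine 1: 9 + 1 + 2 = 12
  Machine 2: 10 + 8 + 2 = 20
Max machine load = 20
Job totals:
  Job 1: 19
  Job 2: 9
  Job 3: 4
Max job total = 19
Lower bound = max(20, 19) = 20

20


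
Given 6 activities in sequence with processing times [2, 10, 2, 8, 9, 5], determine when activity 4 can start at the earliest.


Activity 4 starts after activities 1 through 3 complete.
Predecessor durations: [2, 10, 2]
ES = 2 + 10 + 2 = 14

14


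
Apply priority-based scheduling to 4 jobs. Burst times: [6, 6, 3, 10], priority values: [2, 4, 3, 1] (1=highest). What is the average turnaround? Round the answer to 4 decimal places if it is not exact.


Sort by priority (ascending = highest first):
Order: [(1, 10), (2, 6), (3, 3), (4, 6)]
Completion times:
  Priority 1, burst=10, C=10
  Priority 2, burst=6, C=16
  Priority 3, burst=3, C=19
  Priority 4, burst=6, C=25
Average turnaround = 70/4 = 17.5

17.5


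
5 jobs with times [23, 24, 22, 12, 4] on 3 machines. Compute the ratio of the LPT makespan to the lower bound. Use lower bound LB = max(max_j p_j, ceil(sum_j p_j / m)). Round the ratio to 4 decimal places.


LPT order: [24, 23, 22, 12, 4]
Machine loads after assignment: [24, 27, 34]
LPT makespan = 34
Lower bound = max(max_job, ceil(total/3)) = max(24, 29) = 29
Ratio = 34 / 29 = 1.1724

1.1724


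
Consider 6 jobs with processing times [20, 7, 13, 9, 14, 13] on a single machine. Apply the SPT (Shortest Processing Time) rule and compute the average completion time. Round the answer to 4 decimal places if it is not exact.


Sort jobs by processing time (SPT order): [7, 9, 13, 13, 14, 20]
Compute completion times sequentially:
  Job 1: processing = 7, completes at 7
  Job 2: processing = 9, completes at 16
  Job 3: processing = 13, completes at 29
  Job 4: processing = 13, completes at 42
  Job 5: processing = 14, completes at 56
  Job 6: processing = 20, completes at 76
Sum of completion times = 226
Average completion time = 226/6 = 37.6667

37.6667


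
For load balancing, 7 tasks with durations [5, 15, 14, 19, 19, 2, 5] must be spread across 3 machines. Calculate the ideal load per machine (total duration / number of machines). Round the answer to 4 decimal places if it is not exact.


Total processing time = 5 + 15 + 14 + 19 + 19 + 2 + 5 = 79
Number of machines = 3
Ideal balanced load = 79 / 3 = 26.3333

26.3333


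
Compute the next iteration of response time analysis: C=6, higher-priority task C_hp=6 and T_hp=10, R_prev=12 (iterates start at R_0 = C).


R_next = C + ceil(R_prev / T_hp) * C_hp
ceil(12 / 10) = ceil(1.2) = 2
Interference = 2 * 6 = 12
R_next = 6 + 12 = 18

18


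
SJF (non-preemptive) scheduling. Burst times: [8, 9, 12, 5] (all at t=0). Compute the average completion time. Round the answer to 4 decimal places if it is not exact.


SJF order (ascending): [5, 8, 9, 12]
Completion times:
  Job 1: burst=5, C=5
  Job 2: burst=8, C=13
  Job 3: burst=9, C=22
  Job 4: burst=12, C=34
Average completion = 74/4 = 18.5

18.5


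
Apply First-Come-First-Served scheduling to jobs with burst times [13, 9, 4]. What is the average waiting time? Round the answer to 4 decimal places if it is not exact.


FCFS order (as given): [13, 9, 4]
Waiting times:
  Job 1: wait = 0
  Job 2: wait = 13
  Job 3: wait = 22
Sum of waiting times = 35
Average waiting time = 35/3 = 11.6667

11.6667


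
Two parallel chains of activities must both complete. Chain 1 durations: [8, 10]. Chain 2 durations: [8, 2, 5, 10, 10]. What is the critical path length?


Path A total = 8 + 10 = 18
Path B total = 8 + 2 + 5 + 10 + 10 = 35
Critical path = longest path = max(18, 35) = 35

35


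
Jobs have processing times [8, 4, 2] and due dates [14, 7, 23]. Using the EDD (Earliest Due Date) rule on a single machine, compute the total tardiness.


Sort by due date (EDD order): [(4, 7), (8, 14), (2, 23)]
Compute completion times and tardiness:
  Job 1: p=4, d=7, C=4, tardiness=max(0,4-7)=0
  Job 2: p=8, d=14, C=12, tardiness=max(0,12-14)=0
  Job 3: p=2, d=23, C=14, tardiness=max(0,14-23)=0
Total tardiness = 0

0


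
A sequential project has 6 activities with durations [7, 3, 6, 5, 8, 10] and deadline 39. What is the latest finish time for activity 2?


LF(activity 2) = deadline - sum of successor durations
Successors: activities 3 through 6 with durations [6, 5, 8, 10]
Sum of successor durations = 29
LF = 39 - 29 = 10

10


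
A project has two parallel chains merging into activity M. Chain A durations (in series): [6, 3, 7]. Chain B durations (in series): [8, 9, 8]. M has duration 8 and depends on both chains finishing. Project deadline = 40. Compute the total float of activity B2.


Forward pass: ES(B2) = sum of predecessors on chain B = 8
EF = ES + duration = 8 + 9 = 17
Backward pass: LF(M) = deadline = 40; LS(M) = 40 - 8 = 32
LF(B2) = LS(M) - sum(successors on chain B) = 32 - 8 = 24
LS = LF - duration = 24 - 9 = 15
Total float = LS - ES = 15 - 8 = 7

7


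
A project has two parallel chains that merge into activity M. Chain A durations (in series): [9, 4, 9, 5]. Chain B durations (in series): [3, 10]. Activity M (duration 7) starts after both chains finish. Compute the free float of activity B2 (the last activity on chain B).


ES(B2) = sum of predecessors on chain B = 3
EF(B2) = ES + duration = 3 + 10 = 13
Successor of B2 is M. ES(M) = max(sum(A), sum(B)) = max(27, 13) = 27
Free float = ES(successor) - EF(current) = 27 - 13 = 14

14


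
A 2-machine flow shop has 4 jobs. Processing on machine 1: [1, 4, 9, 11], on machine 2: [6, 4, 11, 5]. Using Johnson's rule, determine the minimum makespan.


Apply Johnson's rule:
  Group 1 (a <= b): [(1, 1, 6), (2, 4, 4), (3, 9, 11)]
  Group 2 (a > b): [(4, 11, 5)]
Optimal job order: [1, 2, 3, 4]
Schedule:
  Job 1: M1 done at 1, M2 done at 7
  Job 2: M1 done at 5, M2 done at 11
  Job 3: M1 done at 14, M2 done at 25
  Job 4: M1 done at 25, M2 done at 30
Makespan = 30

30


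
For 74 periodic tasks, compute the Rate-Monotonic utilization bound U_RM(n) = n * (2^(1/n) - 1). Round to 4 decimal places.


Compute 2^(1/74) = 1.0094108601
Subtract 1: 1.0094108601 - 1 = 0.0094108601
Multiply by n: 74 * 0.0094108601 = 0.6964036474
Round to 4 dp: 0.6964

0.6964


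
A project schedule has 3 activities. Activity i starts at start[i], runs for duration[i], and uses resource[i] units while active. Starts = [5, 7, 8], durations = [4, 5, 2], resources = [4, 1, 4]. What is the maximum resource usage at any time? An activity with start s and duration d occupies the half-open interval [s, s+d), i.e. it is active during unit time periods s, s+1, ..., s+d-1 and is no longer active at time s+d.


Each activity i is active on [start_i, start_i + duration_i).
Compute total resource usage per time slot:
  t=0: active resources = [], total = 0
  t=1: active resources = [], total = 0
  t=2: active resources = [], total = 0
  t=3: active resources = [], total = 0
  t=4: active resources = [], total = 0
  t=5: active resources = [4], total = 4
  t=6: active resources = [4], total = 4
  t=7: active resources = [4, 1], total = 5
  t=8: active resources = [4, 1, 4], total = 9
  t=9: active resources = [1, 4], total = 5
  t=10: active resources = [1], total = 1
  t=11: active resources = [1], total = 1
Peak resource demand = 9

9


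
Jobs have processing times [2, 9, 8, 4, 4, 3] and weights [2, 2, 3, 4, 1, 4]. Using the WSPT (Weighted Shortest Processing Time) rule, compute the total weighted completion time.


Compute p/w ratios and sort ascending (WSPT): [(3, 4), (2, 2), (4, 4), (8, 3), (4, 1), (9, 2)]
Compute weighted completion times:
  Job (p=3,w=4): C=3, w*C=4*3=12
  Job (p=2,w=2): C=5, w*C=2*5=10
  Job (p=4,w=4): C=9, w*C=4*9=36
  Job (p=8,w=3): C=17, w*C=3*17=51
  Job (p=4,w=1): C=21, w*C=1*21=21
  Job (p=9,w=2): C=30, w*C=2*30=60
Total weighted completion time = 190

190


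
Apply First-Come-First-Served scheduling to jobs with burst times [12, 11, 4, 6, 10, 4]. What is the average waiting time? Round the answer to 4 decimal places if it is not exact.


FCFS order (as given): [12, 11, 4, 6, 10, 4]
Waiting times:
  Job 1: wait = 0
  Job 2: wait = 12
  Job 3: wait = 23
  Job 4: wait = 27
  Job 5: wait = 33
  Job 6: wait = 43
Sum of waiting times = 138
Average waiting time = 138/6 = 23.0

23.0


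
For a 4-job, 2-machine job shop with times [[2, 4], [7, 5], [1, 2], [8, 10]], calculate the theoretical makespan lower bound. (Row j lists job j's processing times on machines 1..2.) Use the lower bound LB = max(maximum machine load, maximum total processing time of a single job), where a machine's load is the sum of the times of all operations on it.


Machine loads:
  Machine 1: 2 + 7 + 1 + 8 = 18
  Machine 2: 4 + 5 + 2 + 10 = 21
Max machine load = 21
Job totals:
  Job 1: 6
  Job 2: 12
  Job 3: 3
  Job 4: 18
Max job total = 18
Lower bound = max(21, 18) = 21

21


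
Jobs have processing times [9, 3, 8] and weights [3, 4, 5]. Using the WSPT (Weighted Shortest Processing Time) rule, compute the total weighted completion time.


Compute p/w ratios and sort ascending (WSPT): [(3, 4), (8, 5), (9, 3)]
Compute weighted completion times:
  Job (p=3,w=4): C=3, w*C=4*3=12
  Job (p=8,w=5): C=11, w*C=5*11=55
  Job (p=9,w=3): C=20, w*C=3*20=60
Total weighted completion time = 127

127


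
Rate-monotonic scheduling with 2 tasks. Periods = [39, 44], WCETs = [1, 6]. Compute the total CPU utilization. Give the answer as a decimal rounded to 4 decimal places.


Compute individual utilizations (exact fractions):
  Task 1: C/T = 1/39 (approx. 0.0256)
  Task 2: C/T = 6/44 = 3/22 (approx. 0.1364)
Total utilization U = 1/39 + 3/22 = 139/858
Rounded to 4 decimal places: U = 0.1620
RM (Liu & Layland) bound for 2 tasks = 0.828427; compare with U = 139/858 (approx. 0.162005)
U <= bound, so schedulable by RM sufficient condition.

0.1620


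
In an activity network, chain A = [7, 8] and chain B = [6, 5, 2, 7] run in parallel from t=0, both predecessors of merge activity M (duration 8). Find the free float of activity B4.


ES(B4) = sum of predecessors on chain B = 13
EF(B4) = ES + duration = 13 + 7 = 20
Successor of B4 is M. ES(M) = max(sum(A), sum(B)) = max(15, 20) = 20
Free float = ES(successor) - EF(current) = 20 - 20 = 0

0


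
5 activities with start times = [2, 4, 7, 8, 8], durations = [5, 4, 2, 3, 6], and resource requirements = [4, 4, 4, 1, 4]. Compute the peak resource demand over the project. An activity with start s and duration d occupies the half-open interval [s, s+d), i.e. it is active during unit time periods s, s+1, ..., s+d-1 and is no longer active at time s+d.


Each activity i is active on [start_i, start_i + duration_i).
Compute total resource usage per time slot:
  t=0: active resources = [], total = 0
  t=1: active resources = [], total = 0
  t=2: active resources = [4], total = 4
  t=3: active resources = [4], total = 4
  t=4: active resources = [4, 4], total = 8
  t=5: active resources = [4, 4], total = 8
  t=6: active resources = [4, 4], total = 8
  t=7: active resources = [4, 4], total = 8
  t=8: active resources = [4, 1, 4], total = 9
  t=9: active resources = [1, 4], total = 5
  t=10: active resources = [1, 4], total = 5
  t=11: active resources = [4], total = 4
  t=12: active resources = [4], total = 4
  t=13: active resources = [4], total = 4
Peak resource demand = 9

9


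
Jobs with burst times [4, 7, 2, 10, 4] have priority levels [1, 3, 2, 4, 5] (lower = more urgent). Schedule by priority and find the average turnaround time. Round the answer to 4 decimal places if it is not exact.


Sort by priority (ascending = highest first):
Order: [(1, 4), (2, 2), (3, 7), (4, 10), (5, 4)]
Completion times:
  Priority 1, burst=4, C=4
  Priority 2, burst=2, C=6
  Priority 3, burst=7, C=13
  Priority 4, burst=10, C=23
  Priority 5, burst=4, C=27
Average turnaround = 73/5 = 14.6

14.6


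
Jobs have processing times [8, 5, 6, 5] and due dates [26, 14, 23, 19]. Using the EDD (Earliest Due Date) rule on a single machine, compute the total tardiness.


Sort by due date (EDD order): [(5, 14), (5, 19), (6, 23), (8, 26)]
Compute completion times and tardiness:
  Job 1: p=5, d=14, C=5, tardiness=max(0,5-14)=0
  Job 2: p=5, d=19, C=10, tardiness=max(0,10-19)=0
  Job 3: p=6, d=23, C=16, tardiness=max(0,16-23)=0
  Job 4: p=8, d=26, C=24, tardiness=max(0,24-26)=0
Total tardiness = 0

0


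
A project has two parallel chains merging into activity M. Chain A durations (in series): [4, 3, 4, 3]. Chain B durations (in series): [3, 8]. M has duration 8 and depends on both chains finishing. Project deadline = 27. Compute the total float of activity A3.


Forward pass: ES(A3) = sum of predecessors on chain A = 7
EF = ES + duration = 7 + 4 = 11
Backward pass: LF(M) = deadline = 27; LS(M) = 27 - 8 = 19
LF(A3) = LS(M) - sum(successors on chain A) = 19 - 3 = 16
LS = LF - duration = 16 - 4 = 12
Total float = LS - ES = 12 - 7 = 5

5


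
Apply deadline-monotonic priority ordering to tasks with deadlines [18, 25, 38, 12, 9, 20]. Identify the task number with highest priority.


Sort tasks by relative deadline (ascending):
  Task 5: deadline = 9
  Task 4: deadline = 12
  Task 1: deadline = 18
  Task 6: deadline = 20
  Task 2: deadline = 25
  Task 3: deadline = 38
Priority order (highest first): [5, 4, 1, 6, 2, 3]
Highest priority task = 5

5


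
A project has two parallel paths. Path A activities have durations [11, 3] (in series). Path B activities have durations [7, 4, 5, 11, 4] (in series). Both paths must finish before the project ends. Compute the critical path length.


Path A total = 11 + 3 = 14
Path B total = 7 + 4 + 5 + 11 + 4 = 31
Critical path = longest path = max(14, 31) = 31

31


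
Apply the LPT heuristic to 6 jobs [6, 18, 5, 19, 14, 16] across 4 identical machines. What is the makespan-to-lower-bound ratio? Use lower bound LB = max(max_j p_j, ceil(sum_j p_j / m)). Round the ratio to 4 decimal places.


LPT order: [19, 18, 16, 14, 6, 5]
Machine loads after assignment: [19, 18, 21, 20]
LPT makespan = 21
Lower bound = max(max_job, ceil(total/4)) = max(19, 20) = 20
Ratio = 21 / 20 = 1.05

1.05


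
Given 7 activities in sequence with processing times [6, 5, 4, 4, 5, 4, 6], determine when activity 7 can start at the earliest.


Activity 7 starts after activities 1 through 6 complete.
Predecessor durations: [6, 5, 4, 4, 5, 4]
ES = 6 + 5 + 4 + 4 + 5 + 4 = 28

28


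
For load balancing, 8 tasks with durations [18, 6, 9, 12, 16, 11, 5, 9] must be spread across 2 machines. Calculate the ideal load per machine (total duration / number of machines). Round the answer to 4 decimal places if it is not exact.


Total processing time = 18 + 6 + 9 + 12 + 16 + 11 + 5 + 9 = 86
Number of machines = 2
Ideal balanced load = 86 / 2 = 43.0

43.0


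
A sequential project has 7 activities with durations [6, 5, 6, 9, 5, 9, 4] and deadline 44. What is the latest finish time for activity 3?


LF(activity 3) = deadline - sum of successor durations
Successors: activities 4 through 7 with durations [9, 5, 9, 4]
Sum of successor durations = 27
LF = 44 - 27 = 17

17


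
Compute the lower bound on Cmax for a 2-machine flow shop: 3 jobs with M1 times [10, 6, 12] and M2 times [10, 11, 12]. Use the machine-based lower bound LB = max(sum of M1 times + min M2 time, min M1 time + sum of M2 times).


LB1 = sum(M1 times) + min(M2 times) = 28 + 10 = 38
LB2 = min(M1 times) + sum(M2 times) = 6 + 33 = 39
Lower bound = max(LB1, LB2) = max(38, 39) = 39

39


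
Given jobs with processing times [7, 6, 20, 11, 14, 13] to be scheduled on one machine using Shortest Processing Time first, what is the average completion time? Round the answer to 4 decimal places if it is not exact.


Sort jobs by processing time (SPT order): [6, 7, 11, 13, 14, 20]
Compute completion times sequentially:
  Job 1: processing = 6, completes at 6
  Job 2: processing = 7, completes at 13
  Job 3: processing = 11, completes at 24
  Job 4: processing = 13, completes at 37
  Job 5: processing = 14, completes at 51
  Job 6: processing = 20, completes at 71
Sum of completion times = 202
Average completion time = 202/6 = 33.6667

33.6667


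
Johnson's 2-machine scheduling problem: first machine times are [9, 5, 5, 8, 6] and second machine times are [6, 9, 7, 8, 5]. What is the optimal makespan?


Apply Johnson's rule:
  Group 1 (a <= b): [(2, 5, 9), (3, 5, 7), (4, 8, 8)]
  Group 2 (a > b): [(1, 9, 6), (5, 6, 5)]
Optimal job order: [2, 3, 4, 1, 5]
Schedule:
  Job 2: M1 done at 5, M2 done at 14
  Job 3: M1 done at 10, M2 done at 21
  Job 4: M1 done at 18, M2 done at 29
  Job 1: M1 done at 27, M2 done at 35
  Job 5: M1 done at 33, M2 done at 40
Makespan = 40

40


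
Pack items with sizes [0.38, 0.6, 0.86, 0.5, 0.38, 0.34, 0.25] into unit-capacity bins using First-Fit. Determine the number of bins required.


Place items sequentially using First-Fit:
  Item 0.38 -> new Bin 1
  Item 0.6 -> Bin 1 (now 0.98)
  Item 0.86 -> new Bin 2
  Item 0.5 -> new Bin 3
  Item 0.38 -> Bin 3 (now 0.88)
  Item 0.34 -> new Bin 4
  Item 0.25 -> Bin 4 (now 0.59)
Total bins used = 4

4


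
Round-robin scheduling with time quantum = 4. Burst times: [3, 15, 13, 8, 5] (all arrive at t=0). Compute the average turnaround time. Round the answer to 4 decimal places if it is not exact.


Time quantum = 4
Execution trace:
  J1 runs 3 units, time = 3
  J2 runs 4 units, time = 7
  J3 runs 4 units, time = 11
  J4 runs 4 units, time = 15
  J5 runs 4 units, time = 19
  J2 runs 4 units, time = 23
  J3 runs 4 units, time = 27
  J4 runs 4 units, time = 31
  J5 runs 1 units, time = 32
  J2 runs 4 units, time = 36
  J3 runs 4 units, time = 40
  J2 runs 3 units, time = 43
  J3 runs 1 units, time = 44
Finish times: [3, 43, 44, 31, 32]
Average turnaround = 153/5 = 30.6

30.6


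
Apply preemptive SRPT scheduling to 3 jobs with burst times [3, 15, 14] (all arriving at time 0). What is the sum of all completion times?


Since all jobs arrive at t=0, SRPT equals SPT ordering.
SPT order: [3, 14, 15]
Completion times:
  Job 1: p=3, C=3
  Job 2: p=14, C=17
  Job 3: p=15, C=32
Total completion time = 3 + 17 + 32 = 52

52


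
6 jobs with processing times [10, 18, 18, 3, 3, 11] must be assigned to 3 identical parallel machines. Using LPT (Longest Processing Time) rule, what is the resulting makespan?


Sort jobs in decreasing order (LPT): [18, 18, 11, 10, 3, 3]
Assign each job to the least loaded machine:
  Machine 1: jobs [18, 3], load = 21
  Machine 2: jobs [18, 3], load = 21
  Machine 3: jobs [11, 10], load = 21
Makespan = max load = 21

21


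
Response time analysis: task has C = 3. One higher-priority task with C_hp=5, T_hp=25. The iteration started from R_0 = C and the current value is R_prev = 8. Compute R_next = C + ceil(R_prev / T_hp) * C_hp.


R_next = C + ceil(R_prev / T_hp) * C_hp
ceil(8 / 25) = ceil(0.32) = 1
Interference = 1 * 5 = 5
R_next = 3 + 5 = 8
R_next = R_prev, so the iteration has converged (response time = 8).

8


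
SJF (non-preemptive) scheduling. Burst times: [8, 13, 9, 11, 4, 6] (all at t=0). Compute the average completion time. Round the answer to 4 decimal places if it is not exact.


SJF order (ascending): [4, 6, 8, 9, 11, 13]
Completion times:
  Job 1: burst=4, C=4
  Job 2: burst=6, C=10
  Job 3: burst=8, C=18
  Job 4: burst=9, C=27
  Job 5: burst=11, C=38
  Job 6: burst=13, C=51
Average completion = 148/6 = 24.6667

24.6667
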